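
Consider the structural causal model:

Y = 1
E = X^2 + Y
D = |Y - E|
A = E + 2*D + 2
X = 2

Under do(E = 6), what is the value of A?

do(E=6) replaces the equation E = X^2 + Y with the constant E = 6.
D = |Y - E|  [with Y=1, E=6]  = 5
A = E + 2*D + 2  [with E=6, D=5]  = 18

18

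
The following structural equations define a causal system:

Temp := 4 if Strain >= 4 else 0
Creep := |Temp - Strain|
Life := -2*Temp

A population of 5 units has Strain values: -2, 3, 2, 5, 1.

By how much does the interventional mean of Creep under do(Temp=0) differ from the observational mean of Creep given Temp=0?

0.6

do(Temp=0) breaks Temp's dependence on Strain. With Temp=0 fixed, Creep across the units is 2, 3, 2, 5, 1, mean 2.6.
E[Creep|Temp=0] averages over only the 4 units with Temp=0 (Strain = -2, 3, 2, 1): Creep = 2, 3, 2, 1, mean 2.
Difference = 2.6 − 2 = 0.6.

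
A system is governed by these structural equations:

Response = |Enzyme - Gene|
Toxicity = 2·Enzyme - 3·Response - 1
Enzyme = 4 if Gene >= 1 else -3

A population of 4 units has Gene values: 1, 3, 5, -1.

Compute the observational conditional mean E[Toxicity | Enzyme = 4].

2

E[Toxicity|Enzyme=4] averages over only the 3 units with Enzyme=4 (Gene = 1, 3, 5): Toxicity = -2, 4, 4, mean 2.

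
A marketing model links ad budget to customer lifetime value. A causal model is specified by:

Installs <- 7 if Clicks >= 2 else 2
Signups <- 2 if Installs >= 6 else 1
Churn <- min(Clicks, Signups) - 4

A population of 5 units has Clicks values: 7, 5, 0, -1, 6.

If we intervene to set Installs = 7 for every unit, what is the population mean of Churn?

-3

The intervention sets Installs=7 in all 5 units regardless of Clicks. Recomputing Churn per unit gives -2, -2, -4, -5, -2; average -3.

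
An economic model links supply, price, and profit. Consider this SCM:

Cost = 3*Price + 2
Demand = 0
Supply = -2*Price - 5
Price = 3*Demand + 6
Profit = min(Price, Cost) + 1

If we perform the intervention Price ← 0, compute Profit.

1

do(Price=0) replaces the equation Price = 3*Demand + 6 with the constant Price = 0.
Cost = 3*Price + 2  [with Price=0]  = 2
Profit = min(Price, Cost) + 1  [with Price=0, Cost=2]  = 1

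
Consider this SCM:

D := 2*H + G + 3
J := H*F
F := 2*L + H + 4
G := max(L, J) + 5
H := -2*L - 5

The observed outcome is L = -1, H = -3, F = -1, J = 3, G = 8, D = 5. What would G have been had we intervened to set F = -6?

do(F=-6) replaces the equation F := 2*L + H + 4 with the constant F = -6.
H = -2*L - 5  [with L=-1]  = -3
J = H*F  [with H=-3, F=-6]  = 18
G = max(L, J) + 5  [with L=-1, J=18]  = 23

23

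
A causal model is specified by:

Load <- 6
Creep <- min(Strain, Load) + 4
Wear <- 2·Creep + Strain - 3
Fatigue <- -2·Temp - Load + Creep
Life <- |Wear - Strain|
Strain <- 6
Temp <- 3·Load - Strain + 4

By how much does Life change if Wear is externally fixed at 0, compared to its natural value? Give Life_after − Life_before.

Under do(Wear=0), the mechanism Wear <- 2·Creep + Strain - 3 is discarded; Wear is fixed at 0.
Life = |Wear - Strain|  [with Wear=0, Strain=6]  = 6
Without intervention: Creep = min(Strain, Load) + 4  [with Strain=6, Load=6]  = 10; Wear = 2·Creep + Strain - 3  [with Creep=10, Strain=6]  = 23; Life = |Wear - Strain|  [with Wear=23, Strain=6]  = 17.
Change = 6 − 17 = -11.

-11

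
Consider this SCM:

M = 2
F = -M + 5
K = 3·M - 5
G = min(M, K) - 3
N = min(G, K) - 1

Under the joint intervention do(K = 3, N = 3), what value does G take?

-1

The joint intervention fixes K = 3, N = 3, removing each variable's own equation.
G = min(M, K) - 3  [with M=2, K=3]  = -1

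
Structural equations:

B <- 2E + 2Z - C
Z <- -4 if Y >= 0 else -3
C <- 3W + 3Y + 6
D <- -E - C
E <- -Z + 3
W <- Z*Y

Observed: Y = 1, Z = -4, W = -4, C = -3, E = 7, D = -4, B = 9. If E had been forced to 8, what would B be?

11

Under do(E=8), the mechanism E <- -Z + 3 is discarded; E is fixed at 8.
Z = -4 if Y >= 0 else -3  [with Y=1]  = -4
W = Z*Y  [with Z=-4, Y=1]  = -4
C = 3W + 3Y + 6  [with W=-4, Y=1]  = -3
B = 2E + 2Z - C  [with E=8, Z=-4, C=-3]  = 11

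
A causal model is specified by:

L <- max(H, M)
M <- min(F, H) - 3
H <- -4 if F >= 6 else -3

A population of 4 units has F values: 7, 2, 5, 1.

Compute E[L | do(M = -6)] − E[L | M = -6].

-0.25

Under do(M=-6), M's equation is replaced by M=-6 for every unit. Per-unit L: -4, -3, -3, -3. Mean = -3.25.
Conditioning on M=-6 selects the 3 unit(s) with F ∈ {2, 5, 1}. Their L values: -3, -3, -3. Mean = -3.
Difference = -3.25 − (-3) = -0.25.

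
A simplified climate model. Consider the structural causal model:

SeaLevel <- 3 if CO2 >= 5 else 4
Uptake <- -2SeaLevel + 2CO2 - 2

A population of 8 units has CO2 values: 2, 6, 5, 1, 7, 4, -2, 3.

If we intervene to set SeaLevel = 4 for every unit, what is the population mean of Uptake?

Every unit gets SeaLevel=4 under the intervention. Uptake values become -6, 2, 0, -8, 4, -2, -14, -4; E[Uptake|do(SeaLevel=4)] = -3.5.

-3.5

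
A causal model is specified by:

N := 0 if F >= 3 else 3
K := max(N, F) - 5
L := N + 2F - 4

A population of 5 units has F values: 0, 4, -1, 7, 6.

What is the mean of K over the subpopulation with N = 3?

-2

E[K|N=3] averages over only the 2 units with N=3 (F = 0, -1): K = -2, -2, mean -2.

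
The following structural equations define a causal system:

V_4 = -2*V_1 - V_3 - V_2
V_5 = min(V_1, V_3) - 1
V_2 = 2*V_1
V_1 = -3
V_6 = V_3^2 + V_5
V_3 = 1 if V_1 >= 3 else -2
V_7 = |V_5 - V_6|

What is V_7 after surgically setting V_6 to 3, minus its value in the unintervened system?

3

Intervening sets V_6 = 3 and removes its equation (V_6 = V_3^2 + V_5).
V_3 = 1 if V_1 >= 3 else -2  [with V_1=-3]  = -2
V_5 = min(V_1, V_3) - 1  [with V_1=-3, V_3=-2]  = -4
V_7 = |V_5 - V_6|  [with V_5=-4, V_6=3]  = 7
Without intervention: V_3 = 1 if V_1 >= 3 else -2  [with V_1=-3]  = -2; V_5 = min(V_1, V_3) - 1  [with V_1=-3, V_3=-2]  = -4; V_6 = V_3^2 + V_5  [with V_3=-2, V_5=-4]  = 0; V_7 = |V_5 - V_6|  [with V_5=-4, V_6=0]  = 4.
Change = 7 − 4 = 3.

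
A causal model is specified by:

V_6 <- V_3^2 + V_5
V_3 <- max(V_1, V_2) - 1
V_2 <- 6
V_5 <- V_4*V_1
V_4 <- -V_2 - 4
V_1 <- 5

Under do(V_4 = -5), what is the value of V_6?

Under do(V_4=-5), the mechanism V_4 <- -V_2 - 4 is discarded; V_4 is fixed at -5.
V_3 = max(V_1, V_2) - 1  [with V_1=5, V_2=6]  = 5
V_5 = V_4*V_1  [with V_4=-5, V_1=5]  = -25
V_6 = V_3^2 + V_5  [with V_3=5, V_5=-25]  = 0

0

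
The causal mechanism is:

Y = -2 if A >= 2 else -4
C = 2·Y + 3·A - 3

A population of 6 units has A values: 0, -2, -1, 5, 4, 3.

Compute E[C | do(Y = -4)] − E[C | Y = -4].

7.5

do(Y=-4) breaks Y's dependence on A. With Y=-4 fixed, C across the units is -11, -17, -14, 4, 1, -2, mean -6.5.
Observing Y=-4 restricts to units where Y's equation naturally yields -4: A ∈ {0, -2, -1}. In that subpopulation C = -11, -17, -14, mean -14.
Difference = -6.5 − (-14) = 7.5.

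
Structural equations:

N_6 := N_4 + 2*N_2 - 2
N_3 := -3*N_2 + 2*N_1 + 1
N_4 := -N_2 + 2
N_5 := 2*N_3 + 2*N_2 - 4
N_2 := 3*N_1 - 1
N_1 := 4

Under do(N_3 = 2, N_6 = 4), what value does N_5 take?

The joint intervention fixes N_3 = 2, N_6 = 4, removing each variable's own equation.
N_2 = 3*N_1 - 1  [with N_1=4]  = 11
N_5 = 2*N_3 + 2*N_2 - 4  [with N_3=2, N_2=11]  = 22

22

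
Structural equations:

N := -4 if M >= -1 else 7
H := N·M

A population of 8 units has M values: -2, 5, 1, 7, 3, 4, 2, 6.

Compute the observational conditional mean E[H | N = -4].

-16

Conditioning on N=-4 selects the 7 unit(s) with M ∈ {5, 1, 7, 3, 4, 2, 6}. Their H values: -20, -4, -28, -12, -16, -8, -24. Mean = -16.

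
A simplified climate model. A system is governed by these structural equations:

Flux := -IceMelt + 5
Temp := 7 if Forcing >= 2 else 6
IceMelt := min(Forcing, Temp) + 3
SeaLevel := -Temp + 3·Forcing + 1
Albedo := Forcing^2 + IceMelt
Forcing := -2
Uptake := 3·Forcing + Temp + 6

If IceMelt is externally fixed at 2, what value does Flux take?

3

The intervention breaks the incoming arrows to IceMelt: IceMelt := min(Forcing, Temp) + 3 no longer applies, and IceMelt = 2.
Flux = -IceMelt + 5  [with IceMelt=2]  = 3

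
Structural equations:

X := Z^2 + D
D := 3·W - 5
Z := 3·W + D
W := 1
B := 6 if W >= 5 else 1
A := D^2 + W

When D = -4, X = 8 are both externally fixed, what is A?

Setting D = -4, X = 8 by intervention discards those variables' equations.
A = D^2 + W  [with D=-4, W=1]  = 17

17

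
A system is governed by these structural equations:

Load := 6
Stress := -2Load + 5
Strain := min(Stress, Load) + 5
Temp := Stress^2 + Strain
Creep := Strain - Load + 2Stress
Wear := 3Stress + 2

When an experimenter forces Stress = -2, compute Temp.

7

Under do(Stress=-2), the mechanism Stress := -2Load + 5 is discarded; Stress is fixed at -2.
Strain = min(Stress, Load) + 5  [with Stress=-2, Load=6]  = 3
Temp = Stress^2 + Strain  [with Stress=-2, Strain=3]  = 7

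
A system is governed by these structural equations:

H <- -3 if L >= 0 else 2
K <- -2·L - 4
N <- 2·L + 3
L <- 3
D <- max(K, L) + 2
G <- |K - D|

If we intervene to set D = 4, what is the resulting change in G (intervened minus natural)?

-1

do(D=4) replaces the equation D <- max(K, L) + 2 with the constant D = 4.
K = -2·L - 4  [with L=3]  = -10
G = |K - D|  [with K=-10, D=4]  = 14
Without intervention: K = -2·L - 4  [with L=3]  = -10; D = max(K, L) + 2  [with K=-10, L=3]  = 5; G = |K - D|  [with K=-10, D=5]  = 15.
Change = 14 − 15 = -1.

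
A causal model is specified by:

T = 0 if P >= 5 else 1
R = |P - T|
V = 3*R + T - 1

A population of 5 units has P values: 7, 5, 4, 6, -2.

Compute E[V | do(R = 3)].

do(R=3) breaks R's dependence on P. With R=3 fixed, V across the units is 8, 8, 9, 8, 9, mean 8.4.

8.4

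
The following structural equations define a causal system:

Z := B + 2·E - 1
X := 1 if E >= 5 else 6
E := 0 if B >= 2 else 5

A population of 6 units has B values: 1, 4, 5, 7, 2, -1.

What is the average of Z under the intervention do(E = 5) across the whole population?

do(E=5) breaks E's dependence on B. With E=5 fixed, Z across the units is 10, 13, 14, 16, 11, 8, mean 12.

12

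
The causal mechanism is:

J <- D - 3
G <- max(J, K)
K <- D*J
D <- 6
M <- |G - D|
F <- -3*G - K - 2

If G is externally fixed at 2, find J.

3

The intervention breaks the incoming arrows to G: G <- max(J, K) no longer applies, and G = 2.
Since J is not a descendant of the intervened variable, it is unaffected.
J = D - 3  [with D=6]  = 3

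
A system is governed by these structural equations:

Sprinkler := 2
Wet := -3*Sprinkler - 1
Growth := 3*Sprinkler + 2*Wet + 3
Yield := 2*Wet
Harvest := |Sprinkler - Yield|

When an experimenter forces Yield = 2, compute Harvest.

0

Intervening sets Yield = 2 and removes its equation (Yield := 2*Wet).
Harvest = |Sprinkler - Yield|  [with Sprinkler=2, Yield=2]  = 0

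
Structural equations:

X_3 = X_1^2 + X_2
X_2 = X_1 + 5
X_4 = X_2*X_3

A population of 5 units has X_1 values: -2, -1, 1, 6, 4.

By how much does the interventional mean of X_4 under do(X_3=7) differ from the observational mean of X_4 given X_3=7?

The intervention sets X_3=7 in all 5 units regardless of X_1. Recomputing X_4 per unit gives 21, 28, 42, 77, 63; average 46.2.
Conditioning on X_3=7 selects the 2 unit(s) with X_1 ∈ {-2, 1}. Their X_4 values: 21, 42. Mean = 31.5.
Difference = 46.2 − 31.5 = 14.7.

14.7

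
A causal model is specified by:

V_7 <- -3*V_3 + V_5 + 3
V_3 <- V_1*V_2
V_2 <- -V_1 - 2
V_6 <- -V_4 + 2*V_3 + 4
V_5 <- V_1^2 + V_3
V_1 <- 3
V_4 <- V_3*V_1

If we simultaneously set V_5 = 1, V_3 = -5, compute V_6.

9

The joint intervention fixes V_5 = 1, V_3 = -5, removing each variable's own equation.
V_4 = V_3*V_1  [with V_3=-5, V_1=3]  = -15
V_6 = -V_4 + 2*V_3 + 4  [with V_4=-15, V_3=-5]  = 9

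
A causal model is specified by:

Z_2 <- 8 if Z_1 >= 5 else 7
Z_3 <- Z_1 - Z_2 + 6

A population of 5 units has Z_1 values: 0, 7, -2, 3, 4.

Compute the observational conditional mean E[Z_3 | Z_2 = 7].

0.25

E[Z_3|Z_2=7] averages over only the 4 units with Z_2=7 (Z_1 = 0, -2, 3, 4): Z_3 = -1, -3, 2, 3, mean 0.25.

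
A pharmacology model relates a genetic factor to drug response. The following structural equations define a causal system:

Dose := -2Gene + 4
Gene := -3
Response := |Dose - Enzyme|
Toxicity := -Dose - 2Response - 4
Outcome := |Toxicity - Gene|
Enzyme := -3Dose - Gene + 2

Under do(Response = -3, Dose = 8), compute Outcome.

3

The joint intervention fixes Response = -3, Dose = 8, removing each variable's own equation.
Toxicity = -Dose - 2Response - 4  [with Dose=8, Response=-3]  = -6
Outcome = |Toxicity - Gene|  [with Toxicity=-6, Gene=-3]  = 3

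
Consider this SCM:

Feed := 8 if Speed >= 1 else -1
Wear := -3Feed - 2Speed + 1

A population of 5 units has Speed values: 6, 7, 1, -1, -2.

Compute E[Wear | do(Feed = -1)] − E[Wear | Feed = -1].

-7.4

Every unit gets Feed=-1 under the intervention. Wear values become -8, -10, 2, 6, 8; E[Wear|do(Feed=-1)] = -0.4.
Observing Feed=-1 restricts to units where Feed's equation naturally yields -1: Speed ∈ {-1, -2}. In that subpopulation Wear = 6, 8, mean 7.
Difference = -0.4 − 7 = -7.4.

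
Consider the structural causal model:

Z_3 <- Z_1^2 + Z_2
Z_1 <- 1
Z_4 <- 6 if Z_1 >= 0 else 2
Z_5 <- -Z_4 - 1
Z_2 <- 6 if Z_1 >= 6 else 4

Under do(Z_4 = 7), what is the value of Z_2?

The intervention breaks the incoming arrows to Z_4: Z_4 <- 6 if Z_1 >= 0 else 2 no longer applies, and Z_4 = 7.
Since Z_2 is not a descendant of the intervened variable, it is unaffected.
Z_2 = 6 if Z_1 >= 6 else 4  [with Z_1=1]  = 4

4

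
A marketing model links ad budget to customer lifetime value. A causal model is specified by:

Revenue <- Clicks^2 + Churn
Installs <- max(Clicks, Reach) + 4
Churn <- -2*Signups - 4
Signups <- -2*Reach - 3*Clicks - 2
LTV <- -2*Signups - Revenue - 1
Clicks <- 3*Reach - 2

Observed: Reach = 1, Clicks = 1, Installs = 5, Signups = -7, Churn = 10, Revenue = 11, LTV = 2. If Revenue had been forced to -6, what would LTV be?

19

Intervening sets Revenue = -6 and removes its equation (Revenue <- Clicks^2 + Churn).
Clicks = 3*Reach - 2  [with Reach=1]  = 1
Signups = -2*Reach - 3*Clicks - 2  [with Reach=1, Clicks=1]  = -7
LTV = -2*Signups - Revenue - 1  [with Signups=-7, Revenue=-6]  = 19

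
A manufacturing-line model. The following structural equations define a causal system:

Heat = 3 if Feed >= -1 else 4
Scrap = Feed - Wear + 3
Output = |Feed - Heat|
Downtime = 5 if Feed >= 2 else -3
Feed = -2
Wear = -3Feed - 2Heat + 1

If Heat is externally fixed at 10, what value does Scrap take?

Under do(Heat=10), the mechanism Heat = 3 if Feed >= -1 else 4 is discarded; Heat is fixed at 10.
Wear = -3Feed - 2Heat + 1  [with Feed=-2, Heat=10]  = -13
Scrap = Feed - Wear + 3  [with Feed=-2, Wear=-13]  = 14

14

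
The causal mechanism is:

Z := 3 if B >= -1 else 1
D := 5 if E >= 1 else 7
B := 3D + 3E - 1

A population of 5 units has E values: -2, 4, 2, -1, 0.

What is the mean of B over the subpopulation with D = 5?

23

Observing D=5 restricts to units where D's equation naturally yields 5: E ∈ {4, 2}. In that subpopulation B = 26, 20, mean 23.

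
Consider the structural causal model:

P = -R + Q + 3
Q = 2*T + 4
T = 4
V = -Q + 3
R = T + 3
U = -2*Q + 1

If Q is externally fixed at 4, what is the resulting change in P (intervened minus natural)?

-8

do(Q=4) replaces the equation Q = 2*T + 4 with the constant Q = 4.
R = T + 3  [with T=4]  = 7
P = -R + Q + 3  [with R=7, Q=4]  = 0
Without intervention: Q = 2*T + 4  [with T=4]  = 12; R = T + 3  [with T=4]  = 7; P = -R + Q + 3  [with R=7, Q=12]  = 8.
Change = 0 − 8 = -8.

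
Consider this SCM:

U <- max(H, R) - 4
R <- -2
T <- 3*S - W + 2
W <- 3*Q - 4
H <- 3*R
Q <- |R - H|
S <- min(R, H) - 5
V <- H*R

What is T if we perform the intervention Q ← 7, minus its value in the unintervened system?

-9

do(Q=7) replaces the equation Q <- |R - H| with the constant Q = 7.
H = 3*R  [with R=-2]  = -6
S = min(R, H) - 5  [with R=-2, H=-6]  = -11
W = 3*Q - 4  [with Q=7]  = 17
T = 3*S - W + 2  [with S=-11, W=17]  = -48
Without intervention: H = 3*R  [with R=-2]  = -6; S = min(R, H) - 5  [with R=-2, H=-6]  = -11; Q = |R - H|  [with R=-2, H=-6]  = 4; W = 3*Q - 4  [with Q=4]  = 8; T = 3*S - W + 2  [with S=-11, W=8]  = -39.
Change = -48 − (-39) = -9.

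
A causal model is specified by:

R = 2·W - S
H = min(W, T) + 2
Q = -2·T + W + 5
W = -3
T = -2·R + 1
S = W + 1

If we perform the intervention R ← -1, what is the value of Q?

-4

The intervention breaks the incoming arrows to R: R = 2·W - S no longer applies, and R = -1.
T = -2·R + 1  [with R=-1]  = 3
Q = -2·T + W + 5  [with T=3, W=-3]  = -4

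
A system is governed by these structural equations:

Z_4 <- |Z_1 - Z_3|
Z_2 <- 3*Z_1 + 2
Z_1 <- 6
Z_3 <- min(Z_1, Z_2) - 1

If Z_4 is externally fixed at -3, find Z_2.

The intervention breaks the incoming arrows to Z_4: Z_4 <- |Z_1 - Z_3| no longer applies, and Z_4 = -3.
Since Z_2 is not a descendant of the intervened variable, it is unaffected.
Z_2 = 3*Z_1 + 2  [with Z_1=6]  = 20

20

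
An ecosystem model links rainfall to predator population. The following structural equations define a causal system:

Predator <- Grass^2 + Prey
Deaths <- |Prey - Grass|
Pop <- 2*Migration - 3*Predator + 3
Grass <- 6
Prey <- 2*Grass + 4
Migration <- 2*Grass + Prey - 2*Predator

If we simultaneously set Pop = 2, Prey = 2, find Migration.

-62

The joint intervention fixes Pop = 2, Prey = 2, removing each variable's own equation.
Predator = Grass^2 + Prey  [with Grass=6, Prey=2]  = 38
Migration = 2*Grass + Prey - 2*Predator  [with Grass=6, Prey=2, Predator=38]  = -62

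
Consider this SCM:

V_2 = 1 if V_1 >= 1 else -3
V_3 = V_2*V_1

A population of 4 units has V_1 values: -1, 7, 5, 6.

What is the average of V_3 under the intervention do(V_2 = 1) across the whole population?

4.25

do(V_2=1) breaks V_2's dependence on V_1. With V_2=1 fixed, V_3 across the units is -1, 7, 5, 6, mean 4.25.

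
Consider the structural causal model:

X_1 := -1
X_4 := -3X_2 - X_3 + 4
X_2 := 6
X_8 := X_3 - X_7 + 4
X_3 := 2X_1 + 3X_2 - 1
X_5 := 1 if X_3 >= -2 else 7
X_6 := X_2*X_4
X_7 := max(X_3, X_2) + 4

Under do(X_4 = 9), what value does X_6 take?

54

Under do(X_4=9), the mechanism X_4 := -3X_2 - X_3 + 4 is discarded; X_4 is fixed at 9.
X_6 = X_2*X_4  [with X_2=6, X_4=9]  = 54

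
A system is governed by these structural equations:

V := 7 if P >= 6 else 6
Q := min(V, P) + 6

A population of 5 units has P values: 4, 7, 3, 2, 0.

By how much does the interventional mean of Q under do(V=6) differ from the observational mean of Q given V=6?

0.75

Under do(V=6), V's equation is replaced by V=6 for every unit. Per-unit Q: 10, 12, 9, 8, 6. Mean = 9.
Observing V=6 restricts to units where V's equation naturally yields 6: P ∈ {4, 3, 2, 0}. In that subpopulation Q = 10, 9, 8, 6, mean 8.25.
Difference = 9 − 8.25 = 0.75.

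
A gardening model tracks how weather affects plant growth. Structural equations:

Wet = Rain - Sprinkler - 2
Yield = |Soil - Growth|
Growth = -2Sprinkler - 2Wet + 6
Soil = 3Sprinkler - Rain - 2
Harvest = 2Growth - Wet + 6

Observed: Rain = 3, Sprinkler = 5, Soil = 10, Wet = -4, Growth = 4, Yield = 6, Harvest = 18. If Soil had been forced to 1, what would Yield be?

The intervention breaks the incoming arrows to Soil: Soil = 3Sprinkler - Rain - 2 no longer applies, and Soil = 1.
Wet = Rain - Sprinkler - 2  [with Rain=3, Sprinkler=5]  = -4
Growth = -2Sprinkler - 2Wet + 6  [with Sprinkler=5, Wet=-4]  = 4
Yield = |Soil - Growth|  [with Soil=1, Growth=4]  = 3

3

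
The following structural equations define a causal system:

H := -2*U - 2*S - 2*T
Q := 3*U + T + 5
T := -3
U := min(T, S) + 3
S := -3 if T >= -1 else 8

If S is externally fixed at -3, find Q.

do(S=-3) replaces the equation S := -3 if T >= -1 else 8 with the constant S = -3.
U = min(T, S) + 3  [with T=-3, S=-3]  = 0
Q = 3*U + T + 5  [with U=0, T=-3]  = 2

2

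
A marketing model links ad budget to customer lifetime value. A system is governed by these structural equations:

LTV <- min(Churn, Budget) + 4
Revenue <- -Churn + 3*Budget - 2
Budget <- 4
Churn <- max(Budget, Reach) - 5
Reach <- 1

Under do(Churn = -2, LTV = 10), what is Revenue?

The joint intervention fixes Churn = -2, LTV = 10, removing each variable's own equation.
Revenue = -Churn + 3*Budget - 2  [with Churn=-2, Budget=4]  = 12

12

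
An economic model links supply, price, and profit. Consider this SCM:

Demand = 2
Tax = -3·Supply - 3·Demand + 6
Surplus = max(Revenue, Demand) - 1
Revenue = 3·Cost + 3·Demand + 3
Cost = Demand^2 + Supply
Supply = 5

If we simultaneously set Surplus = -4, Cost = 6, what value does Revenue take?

27

Under do(Surplus = -4, Cost = 6), each intervened variable's structural equation is replaced by its fixed value.
Revenue = 3·Cost + 3·Demand + 3  [with Cost=6, Demand=2]  = 27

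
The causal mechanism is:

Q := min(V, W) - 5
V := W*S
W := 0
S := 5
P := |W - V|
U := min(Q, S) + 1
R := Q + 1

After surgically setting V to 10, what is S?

Under do(V=10), the mechanism V := W*S is discarded; V is fixed at 10.
Since S is not a descendant of the intervened variable, it is unaffected.

5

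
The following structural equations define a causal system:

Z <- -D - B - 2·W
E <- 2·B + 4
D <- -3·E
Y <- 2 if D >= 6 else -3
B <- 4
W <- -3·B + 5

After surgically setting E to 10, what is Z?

Under do(E=10), the mechanism E <- 2·B + 4 is discarded; E is fixed at 10.
W = -3·B + 5  [with B=4]  = -7
D = -3·E  [with E=10]  = -30
Z = -D - B - 2·W  [with D=-30, B=4, W=-7]  = 40

40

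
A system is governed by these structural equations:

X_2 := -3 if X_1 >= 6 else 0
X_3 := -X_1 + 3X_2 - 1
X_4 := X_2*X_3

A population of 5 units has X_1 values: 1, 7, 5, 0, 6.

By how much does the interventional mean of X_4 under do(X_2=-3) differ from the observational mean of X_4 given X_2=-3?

-8.1

The intervention sets X_2=-3 in all 5 units regardless of X_1. Recomputing X_4 per unit gives 33, 51, 45, 30, 48; average 41.4.
E[X_4|X_2=-3] averages over only the 2 units with X_2=-3 (X_1 = 7, 6): X_4 = 51, 48, mean 49.5.
Difference = 41.4 − 49.5 = -8.1.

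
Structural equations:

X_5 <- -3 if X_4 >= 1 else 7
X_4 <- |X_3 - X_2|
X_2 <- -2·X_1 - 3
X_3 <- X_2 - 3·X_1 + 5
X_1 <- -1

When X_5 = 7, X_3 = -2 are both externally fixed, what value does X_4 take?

Under do(X_5 = 7, X_3 = -2), each intervened variable's structural equation is replaced by its fixed value.
X_2 = -2·X_1 - 3  [with X_1=-1]  = -1
X_4 = |X_3 - X_2|  [with X_3=-2, X_2=-1]  = 1

1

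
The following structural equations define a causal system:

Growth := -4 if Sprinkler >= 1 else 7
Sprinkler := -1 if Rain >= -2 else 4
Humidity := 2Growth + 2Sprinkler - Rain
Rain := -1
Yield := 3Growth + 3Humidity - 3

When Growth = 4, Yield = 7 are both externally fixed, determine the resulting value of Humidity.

The joint intervention fixes Growth = 4, Yield = 7, removing each variable's own equation.
Sprinkler = -1 if Rain >= -2 else 4  [with Rain=-1]  = -1
Humidity = 2Growth + 2Sprinkler - Rain  [with Growth=4, Sprinkler=-1, Rain=-1]  = 7

7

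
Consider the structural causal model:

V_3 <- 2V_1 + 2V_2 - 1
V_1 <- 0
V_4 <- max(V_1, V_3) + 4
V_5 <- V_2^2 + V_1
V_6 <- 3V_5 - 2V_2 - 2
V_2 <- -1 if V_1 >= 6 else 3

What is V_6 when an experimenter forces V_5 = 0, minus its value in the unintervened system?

The intervention breaks the incoming arrows to V_5: V_5 <- V_2^2 + V_1 no longer applies, and V_5 = 0.
V_2 = -1 if V_1 >= 6 else 3  [with V_1=0]  = 3
V_6 = 3V_5 - 2V_2 - 2  [with V_5=0, V_2=3]  = -8
Without intervention: V_2 = -1 if V_1 >= 6 else 3  [with V_1=0]  = 3; V_5 = V_2^2 + V_1  [with V_2=3, V_1=0]  = 9; V_6 = 3V_5 - 2V_2 - 2  [with V_5=9, V_2=3]  = 19.
Change = -8 − 19 = -27.

-27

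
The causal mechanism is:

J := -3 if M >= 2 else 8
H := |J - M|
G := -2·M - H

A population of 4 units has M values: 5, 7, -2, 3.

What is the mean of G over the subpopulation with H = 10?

Observing H=10 restricts to units where H's equation naturally yields 10: M ∈ {7, -2}. In that subpopulation G = -24, -6, mean -15.

-15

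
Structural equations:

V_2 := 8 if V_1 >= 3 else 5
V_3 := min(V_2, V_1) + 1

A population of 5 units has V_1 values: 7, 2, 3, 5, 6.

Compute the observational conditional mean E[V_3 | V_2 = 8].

6.25

Conditioning on V_2=8 selects the 4 unit(s) with V_1 ∈ {7, 3, 5, 6}. Their V_3 values: 8, 4, 6, 7. Mean = 6.25.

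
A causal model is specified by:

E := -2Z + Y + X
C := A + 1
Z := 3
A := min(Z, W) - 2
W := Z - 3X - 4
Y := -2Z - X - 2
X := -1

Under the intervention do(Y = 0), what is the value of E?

do(Y=0) replaces the equation Y := -2Z - X - 2 with the constant Y = 0.
E = -2Z + Y + X  [with Z=3, Y=0, X=-1]  = -7

-7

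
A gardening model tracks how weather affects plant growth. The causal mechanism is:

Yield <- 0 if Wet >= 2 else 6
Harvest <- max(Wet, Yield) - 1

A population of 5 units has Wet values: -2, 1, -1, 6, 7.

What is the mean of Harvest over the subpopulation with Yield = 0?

5.5

E[Harvest|Yield=0] averages over only the 2 units with Yield=0 (Wet = 6, 7): Harvest = 5, 6, mean 5.5.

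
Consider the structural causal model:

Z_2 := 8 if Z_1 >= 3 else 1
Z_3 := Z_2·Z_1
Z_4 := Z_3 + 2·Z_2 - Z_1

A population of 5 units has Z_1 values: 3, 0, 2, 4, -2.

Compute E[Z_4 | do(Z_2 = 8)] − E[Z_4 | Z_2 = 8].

Every unit gets Z_2=8 under the intervention. Z_4 values become 37, 16, 30, 44, 2; E[Z_4|do(Z_2=8)] = 25.8.
Conditioning on Z_2=8 selects the 2 unit(s) with Z_1 ∈ {3, 4}. Their Z_4 values: 37, 44. Mean = 40.5.
Difference = 25.8 − 40.5 = -14.7.

-14.7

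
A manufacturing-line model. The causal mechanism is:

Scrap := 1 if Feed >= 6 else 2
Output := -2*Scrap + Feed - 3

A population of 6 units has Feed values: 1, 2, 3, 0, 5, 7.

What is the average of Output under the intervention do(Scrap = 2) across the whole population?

-4

The intervention sets Scrap=2 in all 6 units regardless of Feed. Recomputing Output per unit gives -6, -5, -4, -7, -2, 0; average -4.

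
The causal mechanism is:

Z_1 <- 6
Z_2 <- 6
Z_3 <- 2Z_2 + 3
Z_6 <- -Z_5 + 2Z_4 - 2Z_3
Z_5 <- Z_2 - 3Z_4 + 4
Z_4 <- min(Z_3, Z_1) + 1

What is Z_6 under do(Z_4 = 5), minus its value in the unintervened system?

-10

Under do(Z_4=5), the mechanism Z_4 <- min(Z_3, Z_1) + 1 is discarded; Z_4 is fixed at 5.
Z_3 = 2Z_2 + 3  [with Z_2=6]  = 15
Z_5 = Z_2 - 3Z_4 + 4  [with Z_2=6, Z_4=5]  = -5
Z_6 = -Z_5 + 2Z_4 - 2Z_3  [with Z_5=-5, Z_4=5, Z_3=15]  = -15
Without intervention: Z_3 = 2Z_2 + 3  [with Z_2=6]  = 15; Z_4 = min(Z_3, Z_1) + 1  [with Z_3=15, Z_1=6]  = 7; Z_5 = Z_2 - 3Z_4 + 4  [with Z_2=6, Z_4=7]  = -11; Z_6 = -Z_5 + 2Z_4 - 2Z_3  [with Z_5=-11, Z_4=7, Z_3=15]  = -5.
Change = -15 − (-5) = -10.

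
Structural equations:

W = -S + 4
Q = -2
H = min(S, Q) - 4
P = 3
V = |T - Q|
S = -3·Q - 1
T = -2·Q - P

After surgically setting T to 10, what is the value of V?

Under do(T=10), the mechanism T = -2·Q - P is discarded; T is fixed at 10.
V = |T - Q|  [with T=10, Q=-2]  = 12

12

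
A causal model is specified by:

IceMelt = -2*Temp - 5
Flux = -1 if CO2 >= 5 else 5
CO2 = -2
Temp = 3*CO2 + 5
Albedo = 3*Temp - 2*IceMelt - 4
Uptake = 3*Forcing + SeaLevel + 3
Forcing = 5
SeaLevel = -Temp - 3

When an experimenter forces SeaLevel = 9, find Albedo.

-1

do(SeaLevel=9) replaces the equation SeaLevel = -Temp - 3 with the constant SeaLevel = 9.
Since Albedo is not a descendant of the intervened variable, it is unaffected.
Temp = 3*CO2 + 5  [with CO2=-2]  = -1
IceMelt = -2*Temp - 5  [with Temp=-1]  = -3
Albedo = 3*Temp - 2*IceMelt - 4  [with Temp=-1, IceMelt=-3]  = -1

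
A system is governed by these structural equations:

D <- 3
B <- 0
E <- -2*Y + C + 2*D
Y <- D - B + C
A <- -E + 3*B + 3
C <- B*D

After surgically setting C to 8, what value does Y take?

11

The intervention breaks the incoming arrows to C: C <- B*D no longer applies, and C = 8.
Y = D - B + C  [with D=3, B=0, C=8]  = 11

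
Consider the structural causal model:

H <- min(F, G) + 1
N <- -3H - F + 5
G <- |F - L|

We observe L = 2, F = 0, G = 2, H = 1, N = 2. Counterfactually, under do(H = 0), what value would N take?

Intervening sets H = 0 and removes its equation (H <- min(F, G) + 1).
N = -3H - F + 5  [with H=0, F=0]  = 5

5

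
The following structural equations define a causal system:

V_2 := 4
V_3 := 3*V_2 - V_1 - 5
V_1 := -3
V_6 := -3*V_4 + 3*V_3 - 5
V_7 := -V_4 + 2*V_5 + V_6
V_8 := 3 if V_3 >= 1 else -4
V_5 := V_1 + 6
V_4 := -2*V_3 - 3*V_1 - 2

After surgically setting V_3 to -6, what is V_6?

-80

The intervention breaks the incoming arrows to V_3: V_3 := 3*V_2 - V_1 - 5 no longer applies, and V_3 = -6.
V_4 = -2*V_3 - 3*V_1 - 2  [with V_3=-6, V_1=-3]  = 19
V_6 = -3*V_4 + 3*V_3 - 5  [with V_4=19, V_3=-6]  = -80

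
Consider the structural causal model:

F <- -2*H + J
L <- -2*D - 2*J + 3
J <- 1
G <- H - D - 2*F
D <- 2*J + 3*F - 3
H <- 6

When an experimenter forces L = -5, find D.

The intervention breaks the incoming arrows to L: L <- -2*D - 2*J + 3 no longer applies, and L = -5.
Since D is not a descendant of the intervened variable, it is unaffected.
F = -2*H + J  [with H=6, J=1]  = -11
D = 2*J + 3*F - 3  [with J=1, F=-11]  = -34

-34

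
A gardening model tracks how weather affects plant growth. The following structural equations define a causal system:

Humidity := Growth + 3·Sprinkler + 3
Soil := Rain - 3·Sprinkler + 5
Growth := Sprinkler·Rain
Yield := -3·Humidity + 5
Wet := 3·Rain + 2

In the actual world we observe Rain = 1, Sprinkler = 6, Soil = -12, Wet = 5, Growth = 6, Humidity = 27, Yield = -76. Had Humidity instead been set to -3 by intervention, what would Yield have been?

14

Intervening sets Humidity = -3 and removes its equation (Humidity := Growth + 3·Sprinkler + 3).
Yield = -3·Humidity + 5  [with Humidity=-3]  = 14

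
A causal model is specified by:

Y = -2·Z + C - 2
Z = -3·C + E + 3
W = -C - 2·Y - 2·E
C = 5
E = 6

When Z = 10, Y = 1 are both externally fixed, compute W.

-19

Setting Z = 10, Y = 1 by intervention discards those variables' equations.
W = -C - 2·Y - 2·E  [with C=5, Y=1, E=6]  = -19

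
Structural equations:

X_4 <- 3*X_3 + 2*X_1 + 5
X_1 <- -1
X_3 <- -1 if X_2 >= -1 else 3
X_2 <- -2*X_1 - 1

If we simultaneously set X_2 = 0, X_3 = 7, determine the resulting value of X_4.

Setting X_2 = 0, X_3 = 7 by intervention discards those variables' equations.
X_4 = 3*X_3 + 2*X_1 + 5  [with X_3=7, X_1=-1]  = 24

24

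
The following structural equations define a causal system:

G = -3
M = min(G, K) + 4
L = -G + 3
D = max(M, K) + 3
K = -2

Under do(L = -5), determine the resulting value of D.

4

Intervening sets L = -5 and removes its equation (L = -G + 3).
No directed path runs from L to D, so D keeps its natural value.
M = min(G, K) + 4  [with G=-3, K=-2]  = 1
D = max(M, K) + 3  [with M=1, K=-2]  = 4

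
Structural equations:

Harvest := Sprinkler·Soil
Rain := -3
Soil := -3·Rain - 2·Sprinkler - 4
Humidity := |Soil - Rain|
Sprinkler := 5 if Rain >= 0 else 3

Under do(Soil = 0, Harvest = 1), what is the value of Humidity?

3

The joint intervention fixes Soil = 0, Harvest = 1, removing each variable's own equation.
Humidity = |Soil - Rain|  [with Soil=0, Rain=-3]  = 3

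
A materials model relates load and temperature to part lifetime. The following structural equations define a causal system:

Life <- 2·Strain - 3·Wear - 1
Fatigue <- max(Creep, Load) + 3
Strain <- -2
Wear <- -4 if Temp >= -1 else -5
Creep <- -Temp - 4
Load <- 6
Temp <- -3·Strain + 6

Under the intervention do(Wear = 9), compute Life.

Under do(Wear=9), the mechanism Wear <- -4 if Temp >= -1 else -5 is discarded; Wear is fixed at 9.
Life = 2·Strain - 3·Wear - 1  [with Strain=-2, Wear=9]  = -32

-32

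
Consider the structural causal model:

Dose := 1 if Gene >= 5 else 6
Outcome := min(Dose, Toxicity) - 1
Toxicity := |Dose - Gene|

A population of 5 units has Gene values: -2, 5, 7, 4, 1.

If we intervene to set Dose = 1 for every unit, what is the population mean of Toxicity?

3.2

Every unit gets Dose=1 under the intervention. Toxicity values become 3, 4, 6, 3, 0; E[Toxicity|do(Dose=1)] = 3.2.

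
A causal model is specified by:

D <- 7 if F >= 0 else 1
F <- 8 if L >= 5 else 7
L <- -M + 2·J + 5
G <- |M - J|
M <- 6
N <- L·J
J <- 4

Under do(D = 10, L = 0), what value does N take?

0

The joint intervention fixes D = 10, L = 0, removing each variable's own equation.
N = L·J  [with L=0, J=4]  = 0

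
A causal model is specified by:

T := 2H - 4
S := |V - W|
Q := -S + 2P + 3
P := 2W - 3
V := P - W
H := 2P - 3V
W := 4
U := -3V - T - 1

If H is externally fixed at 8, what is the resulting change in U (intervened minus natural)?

-2

do(H=8) replaces the equation H := 2P - 3V with the constant H = 8.
P = 2W - 3  [with W=4]  = 5
V = P - W  [with P=5, W=4]  = 1
T = 2H - 4  [with H=8]  = 12
U = -3V - T - 1  [with V=1, T=12]  = -16
Without intervention: P = 2W - 3  [with W=4]  = 5; V = P - W  [with P=5, W=4]  = 1; H = 2P - 3V  [with P=5, V=1]  = 7; T = 2H - 4  [with H=7]  = 10; U = -3V - T - 1  [with V=1, T=10]  = -14.
Change = -16 − (-14) = -2.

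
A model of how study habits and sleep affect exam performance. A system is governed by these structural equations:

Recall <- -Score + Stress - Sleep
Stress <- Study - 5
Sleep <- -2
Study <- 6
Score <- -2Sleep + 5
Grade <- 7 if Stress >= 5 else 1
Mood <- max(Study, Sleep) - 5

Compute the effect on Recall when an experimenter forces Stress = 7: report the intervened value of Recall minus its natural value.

6

The intervention breaks the incoming arrows to Stress: Stress <- Study - 5 no longer applies, and Stress = 7.
Score = -2Sleep + 5  [with Sleep=-2]  = 9
Recall = -Score + Stress - Sleep  [with Score=9, Stress=7, Sleep=-2]  = 0
Without intervention: Stress = Study - 5  [with Study=6]  = 1; Score = -2Sleep + 5  [with Sleep=-2]  = 9; Recall = -Score + Stress - Sleep  [with Score=9, Stress=1, Sleep=-2]  = -6.
Change = 0 − (-6) = 6.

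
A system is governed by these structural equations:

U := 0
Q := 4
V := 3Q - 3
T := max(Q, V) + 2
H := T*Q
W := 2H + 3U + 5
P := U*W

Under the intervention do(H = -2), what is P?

Under do(H=-2), the mechanism H := T*Q is discarded; H is fixed at -2.
W = 2H + 3U + 5  [with H=-2, U=0]  = 1
P = U*W  [with U=0, W=1]  = 0

0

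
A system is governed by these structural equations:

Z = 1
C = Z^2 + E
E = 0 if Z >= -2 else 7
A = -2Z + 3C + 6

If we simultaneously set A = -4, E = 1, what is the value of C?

2

Setting A = -4, E = 1 by intervention discards those variables' equations.
C = Z^2 + E  [with Z=1, E=1]  = 2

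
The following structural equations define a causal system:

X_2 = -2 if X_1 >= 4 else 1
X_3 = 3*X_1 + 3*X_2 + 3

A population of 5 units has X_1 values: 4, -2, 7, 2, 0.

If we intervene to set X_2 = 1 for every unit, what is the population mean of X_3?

12.6

Every unit gets X_2=1 under the intervention. X_3 values become 18, 0, 27, 12, 6; E[X_3|do(X_2=1)] = 12.6.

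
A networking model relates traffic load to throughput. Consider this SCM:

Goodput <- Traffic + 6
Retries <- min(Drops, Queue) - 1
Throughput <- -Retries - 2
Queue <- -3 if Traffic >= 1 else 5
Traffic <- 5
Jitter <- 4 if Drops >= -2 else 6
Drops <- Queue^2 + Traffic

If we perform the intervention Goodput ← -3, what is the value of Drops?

Intervening sets Goodput = -3 and removes its equation (Goodput <- Traffic + 6).
Drops is not downstream of the intervention, so its value is determined by the original equations.
Queue = -3 if Traffic >= 1 else 5  [with Traffic=5]  = -3
Drops = Queue^2 + Traffic  [with Queue=-3, Traffic=5]  = 14

14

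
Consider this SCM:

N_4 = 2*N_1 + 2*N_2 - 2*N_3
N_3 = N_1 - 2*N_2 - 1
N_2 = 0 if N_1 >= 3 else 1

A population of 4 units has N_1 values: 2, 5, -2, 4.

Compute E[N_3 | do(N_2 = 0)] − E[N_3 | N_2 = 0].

The intervention sets N_2=0 in all 4 units regardless of N_1. Recomputing N_3 per unit gives 1, 4, -3, 3; average 1.25.
Observing N_2=0 restricts to units where N_2's equation naturally yields 0: N_1 ∈ {5, 4}. In that subpopulation N_3 = 4, 3, mean 3.5.
Difference = 1.25 − 3.5 = -2.25.

-2.25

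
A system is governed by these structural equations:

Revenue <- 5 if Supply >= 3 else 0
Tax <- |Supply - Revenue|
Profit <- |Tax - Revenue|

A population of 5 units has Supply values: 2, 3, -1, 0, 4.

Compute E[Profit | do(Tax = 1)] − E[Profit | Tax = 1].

-0.3

Every unit gets Tax=1 under the intervention. Profit values become 1, 4, 1, 1, 4; E[Profit|do(Tax=1)] = 2.2.
E[Profit|Tax=1] averages over only the 2 units with Tax=1 (Supply = -1, 4): Profit = 1, 4, mean 2.5.
Difference = 2.2 − 2.5 = -0.3.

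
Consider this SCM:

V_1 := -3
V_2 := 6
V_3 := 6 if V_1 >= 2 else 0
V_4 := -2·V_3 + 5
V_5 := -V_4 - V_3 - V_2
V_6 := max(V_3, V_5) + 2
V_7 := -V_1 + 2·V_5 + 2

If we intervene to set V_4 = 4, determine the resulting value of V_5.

-10

Intervening sets V_4 = 4 and removes its equation (V_4 := -2·V_3 + 5).
V_3 = 6 if V_1 >= 2 else 0  [with V_1=-3]  = 0
V_5 = -V_4 - V_3 - V_2  [with V_4=4, V_3=0, V_2=6]  = -10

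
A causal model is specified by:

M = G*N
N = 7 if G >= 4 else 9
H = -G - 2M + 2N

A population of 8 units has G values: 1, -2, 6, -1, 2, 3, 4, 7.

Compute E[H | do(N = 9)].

do(N=9) breaks N's dependence on G. With N=9 fixed, H across the units is -1, 56, -96, 37, -20, -39, -58, -115, mean -29.5.

-29.5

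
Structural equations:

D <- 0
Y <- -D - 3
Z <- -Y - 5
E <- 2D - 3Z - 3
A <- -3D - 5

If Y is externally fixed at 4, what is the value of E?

24

Under do(Y=4), the mechanism Y <- -D - 3 is discarded; Y is fixed at 4.
Z = -Y - 5  [with Y=4]  = -9
E = 2D - 3Z - 3  [with D=0, Z=-9]  = 24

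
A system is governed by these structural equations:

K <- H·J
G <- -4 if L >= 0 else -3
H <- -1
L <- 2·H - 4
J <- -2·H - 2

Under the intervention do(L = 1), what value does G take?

The intervention breaks the incoming arrows to L: L <- 2·H - 4 no longer applies, and L = 1.
G = -4 if L >= 0 else -3  [with L=1]  = -4

-4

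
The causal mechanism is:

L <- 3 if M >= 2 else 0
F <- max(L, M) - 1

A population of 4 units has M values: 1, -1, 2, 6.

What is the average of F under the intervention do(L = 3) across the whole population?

do(L=3) breaks L's dependence on M. With L=3 fixed, F across the units is 2, 2, 2, 5, mean 2.75.

2.75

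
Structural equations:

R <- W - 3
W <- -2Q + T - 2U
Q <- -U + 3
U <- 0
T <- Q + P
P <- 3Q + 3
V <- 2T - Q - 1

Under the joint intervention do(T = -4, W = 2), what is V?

-12

Under do(T = -4, W = 2), each intervened variable's structural equation is replaced by its fixed value.
Q = -U + 3  [with U=0]  = 3
V = 2T - Q - 1  [with T=-4, Q=3]  = -12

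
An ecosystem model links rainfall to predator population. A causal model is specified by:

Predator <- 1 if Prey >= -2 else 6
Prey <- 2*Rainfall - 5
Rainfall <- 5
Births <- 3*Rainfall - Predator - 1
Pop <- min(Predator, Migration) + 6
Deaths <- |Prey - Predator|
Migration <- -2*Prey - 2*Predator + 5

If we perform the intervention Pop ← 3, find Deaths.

The intervention breaks the incoming arrows to Pop: Pop <- min(Predator, Migration) + 6 no longer applies, and Pop = 3.
Deaths is not downstream of the intervention, so its value is determined by the original equations.
Prey = 2*Rainfall - 5  [with Rainfall=5]  = 5
Predator = 1 if Prey >= -2 else 6  [with Prey=5]  = 1
Deaths = |Prey - Predator|  [with Prey=5, Predator=1]  = 4

4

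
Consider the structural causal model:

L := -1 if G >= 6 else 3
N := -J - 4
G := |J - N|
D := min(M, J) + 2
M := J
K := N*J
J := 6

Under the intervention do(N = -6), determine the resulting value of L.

The intervention breaks the incoming arrows to N: N := -J - 4 no longer applies, and N = -6.
G = |J - N|  [with J=6, N=-6]  = 12
L = -1 if G >= 6 else 3  [with G=12]  = -1

-1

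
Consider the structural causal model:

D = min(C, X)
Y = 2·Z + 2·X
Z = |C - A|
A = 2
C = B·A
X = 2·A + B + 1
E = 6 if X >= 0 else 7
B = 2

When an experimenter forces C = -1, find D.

-1

do(C=-1) replaces the equation C = B·A with the constant C = -1.
X = 2·A + B + 1  [with A=2, B=2]  = 7
D = min(C, X)  [with C=-1, X=7]  = -1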